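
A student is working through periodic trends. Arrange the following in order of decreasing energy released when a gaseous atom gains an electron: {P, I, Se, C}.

I > Se > C > P

Electron affinity generally becomes more exothermic across a period toward the halogens and less exothermic down a group.
These sit on a diagonal, where the across-period and down-group effects partly cancel.
C > P: the two effects oppose for this pair; the down-group effect wins (122 vs 72 kJ/mol).
Se > C: period and group pull opposite ways; the across-period shift dominates (195 vs 122 kJ/mol).
I > Se: the two effects oppose for this pair; the across-period effect wins (295 vs 195 kJ/mol).
Tabulated electron affinity (kJ/mol): C 122, P 72, Se 195, I 295.
So from highest to lowest: I > Se > C > P.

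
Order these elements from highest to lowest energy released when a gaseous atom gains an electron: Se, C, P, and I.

I > Se > C > P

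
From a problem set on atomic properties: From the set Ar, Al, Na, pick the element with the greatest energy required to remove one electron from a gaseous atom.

Na is in period 3, group 1; Al is in period 3, group 13; Ar is in period 3, group 18.
Removing the outermost electron gets harder across a period and easier down a group.
All lie in period 3, so first ionization energy increases left to right.
The greatest energy required to remove one electron from a gaseous atom among these belongs to Ar.

Ar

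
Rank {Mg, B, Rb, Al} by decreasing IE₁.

B is in period 2, group 13; Mg is in period 3, group 2; Al is in period 3, group 13; Rb is in period 5, group 1.
First ionization energy rises across a period (greater Z_eff holds electrons more tightly) and falls down a group (valence electrons are farther from the nucleus).
Here both period and group differ, so the two effects have to be weighed against each other.
Al > Rb: both effects reinforce here, so Al is clearly the higher of the two.
Mg > Al: this pair runs against the simple trend — see the exception note.
B > Mg: both effects reinforce here, so B is clearly the higher of the two.
Note the exception: Mg has a higher first ionization energy than Al, contrary to the simple trend — Al's single 3p electron is easier to remove than one from Mg's filled 3s².
Tabulated first ionization energy (kJ/mol): B 801, Mg 738, Al 578, Rb 403.
So from highest to lowest: B > Mg > Al > Rb.

B > Mg > Al > Rb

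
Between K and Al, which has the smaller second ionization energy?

Consider each +1 ion: K⁺ is the bare [Ar] core; Al⁺ still has 2 valence electrons.
Pulling an electron out of a noble-gas core costs far more than removing a remaining valence electron, so K sits at the high end of IE_2.
The numbers (kJ/mol): K 3052, Al 1817.
So the second ionization energies run Al < K.

Al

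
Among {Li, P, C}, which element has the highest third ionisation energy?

Li

IE_3 is the cost of taking one more electron from the +2 cation: Li²⁺ is already 1 electron into the core; P²⁺ still has 3 valence electrons; C²⁺ still has 2 valence electrons.
Breaking into a closed-shell core is much more expensive than removing a leftover valence electron — Li has the largest IE_3 here.
Valence configurations: P²⁺ [Ne]3s²3p¹, C²⁺ [He]2s².
Tabulated IE_3 (kJ/mol): Li 11815, P 2914, C 4620.
So the third ionization energies run P < C < Li.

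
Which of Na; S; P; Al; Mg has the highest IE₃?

Mg

IE_3 is the cost of taking one more electron from the +2 cation: Na²⁺ is already 1 electron into the core; S²⁺ still has 4 valence electrons; P²⁺ still has 3 valence electrons; Al²⁺ still has 1 valence electron; Mg²⁺ is the bare [Ne] core.
Pulling an electron out of a noble-gas core costs far more than removing a remaining valence electron, so Na and Mg sit at the high end of IE_3.
Valence configurations: S²⁺ [Ne]3s²3p², P²⁺ [Ne]3s²3p¹, Al²⁺ [Ne]3s¹.
Approximate IE_3 values (kJ/mol): Na 6910, S 3357, P 2914, Al 2745, Mg 7733.
Overall IE_3 order: Al < P < S < Na < Mg.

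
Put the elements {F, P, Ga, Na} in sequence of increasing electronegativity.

Na, Ga, P, F

EN rises left→right (higher Z_eff, smaller atoms) and falls top→bottom (larger, more shielded atoms).
These span different periods and groups, so the two trends combine.
Ga > Na: the two effects oppose for this pair; the across-period effect wins (1.81 vs 0.93).
P > Ga: relative to Ga, both the across-period and down-group shifts push P's electronegativity up.
F > P: both effects reinforce here, so F is clearly the higher of the two.
Tabulated electronegativity (Pauling): F 3.98, Na 0.93, P 2.19, Ga 1.81.
So from lowest to highest: Na < Ga < P < F.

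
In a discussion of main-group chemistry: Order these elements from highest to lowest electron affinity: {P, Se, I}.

I, Se, P

P is in period 3, group 15; Se is in period 4, group 16; I is in period 5, group 17.
Electron affinity generally becomes more exothermic across a period toward the halogens and less exothermic down a group.
These sit on a diagonal, where the across-period and down-group effects partly cancel.
Se > P: the two effects oppose for this pair; the across-period effect wins (195 vs 72 kJ/mol).
I > Se: the two effects oppose for this pair; the across-period effect wins (295 vs 195 kJ/mol).
For reference (kJ/mol): P 72, Se 195, I 295.
So from highest to lowest: I > Se > P.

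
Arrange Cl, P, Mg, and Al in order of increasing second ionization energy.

Mg < Al < P < Cl

The second ionization energy removes an electron from the +1 ion. For each element: Cl⁺ still has 6 valence electrons; P⁺ still has 4 valence electrons; Mg⁺ still has 1 valence electron; Al⁺ still has 2 valence electrons.
All are still removing valence electrons, so compare the +1 ions as you would atoms: IE_2 generally rises across a period (higher Z_eff) and falls down a group (larger shell), subject to the usual subshell exceptions.
Valence configurations: Cl⁺ [Ne]3s²3p⁴, P⁺ [Ne]3s²3p², Mg⁺ [Ne]3s¹, Al⁺ [Ne]3s².
Approximate IE_2 values (kJ/mol): Cl 2298, P 1907, Mg 1451, Al 1817.
So the second ionization energies run Mg < Al < P < Cl.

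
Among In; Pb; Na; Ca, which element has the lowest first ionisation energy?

Na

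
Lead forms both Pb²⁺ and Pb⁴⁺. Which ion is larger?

Pb²⁺

Both ions have Z = 82 protons, but Pb⁴⁺ has lost more electrons, so its remaining electrons feel a larger effective nuclear charge per electron and are pulled in more tightly.
Higher positive charge → smaller ion, so Pb²⁺ > Pb⁴⁺.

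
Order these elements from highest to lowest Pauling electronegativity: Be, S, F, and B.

Smaller atoms with higher effective nuclear charge are more electronegative.
Here both period and group differ, so the two effects have to be weighed against each other.
B > Be: B lies to the right of Be in period 2, so the across-period effect alone puts B higher.
S > B: period and group pull opposite ways; the across-period shift dominates (2.58 vs 2.04).
F > S: both effects reinforce here, so F is clearly the higher of the two.
Approximate values (Pauling): Be 1.57, B 2.04, F 3.98, S 2.58.
So from highest to lowest: F > S > B > Be.

F, S, B, Be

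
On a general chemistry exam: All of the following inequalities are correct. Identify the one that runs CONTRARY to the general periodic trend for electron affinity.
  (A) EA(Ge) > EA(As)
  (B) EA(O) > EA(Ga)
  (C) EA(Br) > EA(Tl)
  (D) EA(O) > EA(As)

(A)

The general trend: electron affinity increases across a period and decreases down a group.
(A) Ge (period 4, group 14) vs As (period 4, group 15): the stated order contradicts the simple trend.
(B) O (period 2, group 16) vs Ga (period 4, group 13): the stated order agrees with the simple trend.
(C) Br (period 4, group 17) vs Tl (period 6, group 13): the stated order agrees with the simple trend.
(D) O (period 2, group 16) vs As (period 4, group 15): the stated order agrees with the simple trend.
The exception is (A): adding an electron to As's half-filled 4p³ is unfavourable, so Ge (4p²) has the more exothermic EA.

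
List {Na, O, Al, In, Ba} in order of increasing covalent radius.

Moving right in a period, electrons are added to the same shell under a stronger nuclear pull, so atoms get smaller; moving down, a new shell is opened and atoms get larger.
Here both period and group differ, so the two effects have to be weighed against each other.
Al > O: relative to O, both the across-period and down-group shifts push Al's atomic radius up.
In > Al: they share group 13; the group trend gives In the larger value.
Na > In: period and group pull opposite ways; the across-period shift dominates (155 vs 142 pm).
Ba > Na: the two effects oppose for this pair; the down-group effect wins (196 vs 155 pm).
Approximate values (pm): O 63, Na 155, Al 126, In 142, Ba 196.
So from smallest to largest: O < Al < In < Na < Ba.

O < Al < In < Na < Ba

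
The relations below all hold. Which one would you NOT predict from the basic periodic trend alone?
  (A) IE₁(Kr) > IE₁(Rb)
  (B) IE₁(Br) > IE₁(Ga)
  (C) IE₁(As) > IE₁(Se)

(C)

The general trend: first ionization energy increases across a period and decreases down a group.
(A) Kr (period 4, group 18) vs Rb (period 5, group 1): the stated order agrees with the simple trend.
(B) Br (period 4, group 17) vs Ga (period 4, group 13): the stated order agrees with the simple trend.
(C) As (period 4, group 15) vs Se (period 4, group 16): the stated order contradicts the simple trend.
The exception is (C): Se (4p⁴) ionizes more easily than half-filled As (4p³).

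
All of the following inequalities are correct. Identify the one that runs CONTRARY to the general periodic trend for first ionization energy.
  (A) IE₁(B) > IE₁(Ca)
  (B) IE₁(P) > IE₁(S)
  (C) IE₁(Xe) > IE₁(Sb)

(B)

The general trend: first ionization energy increases across a period and decreases down a group.
(A) B (period 2, group 13) vs Ca (period 4, group 2): the stated order agrees with the simple trend.
(B) P (period 3, group 15) vs S (period 3, group 16): the stated order contradicts the simple trend.
(C) Xe (period 5, group 18) vs Sb (period 5, group 15): the stated order agrees with the simple trend.
The exception is (B): S (3p⁴) ionizes more easily than half-filled P (3p³) because the paired 3p electron in S is pushed out by e⁻–e⁻ repulsion.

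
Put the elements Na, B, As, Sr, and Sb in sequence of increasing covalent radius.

Atomic radius shrinks across a period as nuclear charge pulls the same shell inward, and grows down a group as new shells are added.
Here both period and group differ, so the two effects have to be weighed against each other.
As > B: period and group pull opposite ways; the down-group shift dominates (121 vs 85 pm).
Sb > As: they share group 15; the group trend gives Sb the larger value.
Na > Sb: the two effects oppose for this pair; the across-period effect wins (155 vs 140 pm).
Sr > Na: the two effects oppose for this pair; the down-group effect wins (185 vs 155 pm).
Approximate values (pm): B 85, Na 155, As 121, Sr 185, Sb 140.
So from smallest to largest: B < As < Sb < Na < Sr.

B < As < Sb < Na < Sr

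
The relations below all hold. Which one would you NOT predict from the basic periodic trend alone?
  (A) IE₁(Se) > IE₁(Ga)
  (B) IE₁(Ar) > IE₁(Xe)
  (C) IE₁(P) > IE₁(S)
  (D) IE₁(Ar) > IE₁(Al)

(C)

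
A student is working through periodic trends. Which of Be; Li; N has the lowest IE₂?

Be

IE_2 is the cost of taking one more electron from the +1 cation: Be⁺ still has 1 valence electron; Li⁺ is the bare [He] core; N⁺ still has 4 valence electrons.
Breaking into a closed-shell core is much more expensive than removing a leftover valence electron — Li has the largest IE_2 here.
Valence configurations: Be⁺ [He]2s¹, N⁺ [He]2s²2p².
Tabulated IE_2 (kJ/mol): Be 1757, Li 7298, N 2856.
Putting it together, IE_2: Be < N < Li.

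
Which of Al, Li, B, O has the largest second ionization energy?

Li

After 1 electron has been removed, what remains? Al⁺ still has 2 valence electrons; Li⁺ is the bare [He] core; B⁺ still has 2 valence electrons; O⁺ still has 5 valence electrons.
Core electrons are held far more tightly than valence electrons, so Li tops the IE_2 order.
Valence configurations: Al⁺ [Ne]3s², B⁺ [He]2s², O⁺ [He]2s²2p³.
Tabulated IE_2 (kJ/mol): Al 1817, Li 7298, B 2427, O 3388.
Hence IE_2: Al < B < O < Li.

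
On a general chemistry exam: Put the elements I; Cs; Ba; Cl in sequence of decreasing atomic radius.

Cs > Ba > I > Cl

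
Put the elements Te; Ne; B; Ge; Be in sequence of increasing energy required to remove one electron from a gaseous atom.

Ge, B, Te, Be, Ne

Removing the outermost electron gets harder across a period and easier down a group.
These span different periods and groups, so the two trends combine.
B > Ge: period and group pull opposite ways; the down-group shift dominates (801 vs 762 kJ/mol).
Te > B: the two effects oppose for this pair; the across-period effect wins (869 vs 801 kJ/mol).
Be > Te: the two effects oppose for this pair; the down-group effect wins (900 vs 869 kJ/mol).
Ne > Be: both are in period 2; the period trend gives Ne the larger value.
Note the exception: Be has a higher first ionization energy than B, contrary to the simple trend — removing B's lone 2p electron is easier than breaking Be's filled 2s².
Tabulated first ionization energy (kJ/mol): Be 900, B 801, Ne 2081, Ge 762, Te 869.
So from lowest to highest: Ge < B < Te < Be < Ne.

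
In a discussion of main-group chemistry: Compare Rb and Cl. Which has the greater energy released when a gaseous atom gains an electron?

Cl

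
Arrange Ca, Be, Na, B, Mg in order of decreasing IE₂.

Consider each +1 ion: Ca⁺ still has 1 valence electron; Be⁺ still has 1 valence electron; Na⁺ is the bare [Ne] core; B⁺ still has 2 valence electrons; Mg⁺ still has 1 valence electron.
Pulling an electron out of a noble-gas core costs far more than removing a remaining valence electron, so Na sits at the high end of IE_2.
Valence configurations: Ca⁺ [Ar]4s¹, Be⁺ [He]2s¹, B⁺ [He]2s², Mg⁺ [Ne]3s¹.
Approximate IE_2 values (kJ/mol): Ca 1145, Be 1757, Na 4562, B 2427, Mg 1451.
Hence IE_2: Ca < Mg < Be < B < Na.

Na, B, Be, Mg, Ca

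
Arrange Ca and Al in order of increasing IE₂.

The second ionization energy removes an electron from the +1 ion. For each element: Ca⁺ still has 1 valence electron; Al⁺ still has 2 valence electrons.
All are still removing valence electrons, so compare the +1 ions as you would atoms: IE_2 generally rises across a period (higher Z_eff) and falls down a group (larger shell), subject to the usual subshell exceptions.
Valence configurations: Ca⁺ [Ar]4s¹, Al⁺ [Ne]3s².
The numbers (kJ/mol): Ca 1145, Al 1817.
Putting it together, IE_2: Ca < Al.

Ca, Al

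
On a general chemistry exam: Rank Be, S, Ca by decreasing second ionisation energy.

S > Be > Ca

IE_2 is the cost of taking one more electron from the +1 cation: Be⁺ still has 1 valence electron; S⁺ still has 5 valence electrons; Ca⁺ still has 1 valence electron.
All are still removing valence electrons, so compare the +1 ions as you would atoms: IE_2 generally rises across a period (higher Z_eff) and falls down a group (larger shell), subject to the usual subshell exceptions.
Valence configurations: Be⁺ [He]2s¹, S⁺ [Ne]3s²3p³, Ca⁺ [Ar]4s¹.
Approximate IE_2 values (kJ/mol): Be 1757, S 2252, Ca 1145.
Hence IE_2: Ca < Be < S.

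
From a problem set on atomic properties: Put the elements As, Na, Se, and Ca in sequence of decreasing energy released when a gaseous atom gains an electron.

Se > As > Na > Ca

Na is in period 3, group 1; Ca is in period 4, group 2; As is in period 4, group 15; Se is in period 4, group 16.
Atoms with high Z_eff and room in the valence shell (especially the halogens) have the most exothermic electron affinities.
Neither a single period nor a single group — weigh both effects.
Na > Ca: the two effects oppose for this pair; the down-group effect wins (53 vs 2 kJ/mol).
As > Na: the two effects oppose for this pair; the across-period effect wins (78 vs 53 kJ/mol).
Se > As: Se lies to the right of As in period 4, so the across-period effect alone puts Se higher.
Tabulated electron affinity (kJ/mol): Na 53, Ca 2, As 78, Se 195.
So from highest to lowest: Se > As > Na > Ca.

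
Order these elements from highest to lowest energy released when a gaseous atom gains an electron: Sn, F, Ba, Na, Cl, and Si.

F is in period 2, group 17; Na is in period 3, group 1; Si is in period 3, group 14; Cl is in period 3, group 17; Sn is in period 5, group 14; Ba is in period 6, group 2.
Atoms with high Z_eff and room in the valence shell (especially the halogens) have the most exothermic electron affinities.
Neither a single period nor a single group — weigh both effects.
Na > Ba: period and group pull opposite ways; the down-group shift dominates (53 vs 14 kJ/mol).
Sn > Na: the two effects oppose for this pair; the across-period effect wins (107 vs 53 kJ/mol).
Si > Sn: Si sits above Sn in group 14, so the down-group effect alone puts Si higher.
F > Si: relative to Si, both the across-period and down-group shifts push F's electron affinity up.
Cl > F: this pair runs against the simple trend — see the exception note.
Note the exception: Cl has a higher electron affinity than F, contrary to the simple trend — F's small 2p subshell makes the incoming electron feel strong e⁻–e⁻ repulsion, so Cl actually releases more energy on gaining an electron.
Approximate values (kJ/mol): F 328, Na 53, Si 134, Cl 349, Sn 107, Ba 14.
So from highest to lowest: Cl > F > Si > Sn > Na > Ba.

Cl, F, Si, Sn, Na, Ba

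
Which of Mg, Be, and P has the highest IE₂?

IE_2 is the cost of taking one more electron from the +1 cation: Mg⁺ still has 1 valence electron; Be⁺ still has 1 valence electron; P⁺ still has 4 valence electrons.
All are still removing valence electrons, so compare the +1 ions as you would atoms: IE_2 generally rises across a period (higher Z_eff) and falls down a group (larger shell), subject to the usual subshell exceptions.
Valence configurations: Mg⁺ [Ne]3s¹, Be⁺ [He]2s¹, P⁺ [Ne]3s²3p².
The numbers (kJ/mol): Mg 1451, Be 1757, P 1907.
So the second ionization energies run Mg < Be < P.

P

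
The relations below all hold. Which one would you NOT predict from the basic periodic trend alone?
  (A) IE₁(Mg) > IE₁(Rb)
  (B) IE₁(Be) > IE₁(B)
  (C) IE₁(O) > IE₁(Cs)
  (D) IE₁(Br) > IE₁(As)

The general trend: first ionisation energy increases across a period and decreases down a group.
(A) Mg (period 3, group 2) vs Rb (period 5, group 1): the stated order agrees with the simple trend.
(B) Be (period 2, group 2) vs B (period 2, group 13): the stated order contradicts the simple trend.
(C) O (period 2, group 16) vs Cs (period 6, group 1): the stated order agrees with the simple trend.
(D) Br (period 4, group 17) vs As (period 4, group 15): the stated order agrees with the simple trend.
The exception is (B): removing B's lone 2p electron is easier than breaking Be's filled 2s².

(B)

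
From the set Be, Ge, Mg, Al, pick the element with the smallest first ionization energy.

Al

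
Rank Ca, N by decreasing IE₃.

Ca > N

Consider each +2 ion: Ca²⁺ is the bare [Ar] core; N²⁺ still has 3 valence electrons.
Core electrons are held far more tightly than valence electrons, so Ca tops the IE_3 order.
Tabulated IE_3 (kJ/mol): Ca 4912, N 4578.
Hence IE_3: N < Ca.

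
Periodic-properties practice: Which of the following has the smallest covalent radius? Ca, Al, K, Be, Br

Radius decreases left→right (rising Z_eff, same n) and increases top→bottom (higher n).
Neither a single period nor a single group — weigh both effects.
Br > Be: period and group pull opposite ways; the down-group shift dominates (114 vs 102 pm).
Al > Br: the two effects oppose for this pair; the across-period effect wins (126 vs 114 pm).
Ca > Al: relative to Al, both the across-period and down-group shifts push Ca's atomic radius up.
K > Ca: both are in period 4; the period trend gives K the larger value.
Approximate values (pm): Be 102, Al 126, K 196, Ca 171, Br 114.
The smallest covalent radius among these belongs to Be.

Be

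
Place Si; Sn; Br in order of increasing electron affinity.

Si is in period 3, group 14; Br is in period 4, group 17; Sn is in period 5, group 14.
Electron affinity generally becomes more exothermic across a period toward the halogens and less exothermic down a group.
These span different periods and groups, so the two trends combine.
Si > Sn: Si sits above Sn in group 14, so the down-group effect alone puts Si higher.
Br > Si: the two effects oppose for this pair; the across-period effect wins (325 vs 134 kJ/mol).
Approximate values (kJ/mol): Si 134, Br 325, Sn 107.
So from lowest to highest: Sn < Si < Br.

Sn < Si < Br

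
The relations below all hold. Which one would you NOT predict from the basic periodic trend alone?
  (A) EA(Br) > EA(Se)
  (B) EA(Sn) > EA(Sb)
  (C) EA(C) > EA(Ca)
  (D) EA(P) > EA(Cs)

(B)

The general trend: electron affinity increases across a period and decreases down a group.
(A) Br (period 4, group 17) vs Se (period 4, group 16): the stated order agrees with the simple trend.
(B) Sn (period 5, group 14) vs Sb (period 5, group 15): the stated order contradicts the simple trend.
(C) C (period 2, group 14) vs Ca (period 4, group 2): the stated order agrees with the simple trend.
(D) P (period 3, group 15) vs Cs (period 6, group 1): the stated order agrees with the simple trend.
The exception is (B): adding an electron to Sb's half-filled 5p³ is unfavourable, so Sn has the more exothermic EA.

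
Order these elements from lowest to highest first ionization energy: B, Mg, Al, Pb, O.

Al < Pb < Mg < B < O

B is in period 2, group 13; O is in period 2, group 16; Mg is in period 3, group 2; Al is in period 3, group 13; Pb is in period 6, group 14.
IE₁ increases left→right with effective nuclear charge and decreases top→bottom as the valence shell moves farther out.
These span different periods and groups, so the two trends combine.
Pb > Al: the two effects oppose for this pair; the across-period effect wins (716 vs 578 kJ/mol).
Mg > Pb: period and group pull opposite ways; the down-group shift dominates (738 vs 716 kJ/mol).
B > Mg: both effects reinforce here, so B is clearly the higher of the two.
O > B: both are in period 2; the period trend gives O the larger value.
Note the exception: Mg has a higher first ionization energy than Al, contrary to the simple trend — Al's single 3p electron is easier to remove than one from Mg's filled 3s².
For reference (kJ/mol): B 801, O 1314, Mg 738, Al 578, Pb 716.
So from lowest to highest: Al < Pb < Mg < B < O.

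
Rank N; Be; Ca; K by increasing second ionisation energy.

After 1 electron has been removed, what remains? N⁺ still has 4 valence electrons; Be⁺ still has 1 valence electron; Ca⁺ still has 1 valence electron; K⁺ is the bare [Ar] core.
Breaking into a closed-shell core is much more expensive than removing a leftover valence electron — K has the largest IE_2 here.
Valence configurations: N⁺ [He]2s²2p², Be⁺ [He]2s¹, Ca⁺ [Ar]4s¹.
The numbers (kJ/mol): N 2856, Be 1757, Ca 1145, K 3052.
Overall IE_2 order: Ca < Be < N < K.

Ca < Be < N < K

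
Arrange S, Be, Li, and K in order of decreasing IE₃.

Be > Li > K > S

The third ionization energy removes an electron from the +2 ion. For each element: S²⁺ still has 4 valence electrons; Be²⁺ is the bare [He] core; Li²⁺ is already 1 electron into the core; K²⁺ is already 1 electron into the core.
Pulling an electron out of a noble-gas core costs far more than removing a remaining valence electron, so K, Li and Be sit at the high end of IE_3.
Tabulated IE_3 (kJ/mol): S 3357, Be 14849, Li 11815, K 4420.
Putting it together, IE_3: S < K < Li < Be.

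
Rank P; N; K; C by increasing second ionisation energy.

P, C, N, K

After 1 electron has been removed, what remains? P⁺ still has 4 valence electrons; N⁺ still has 4 valence electrons; K⁺ is the bare [Ar] core; C⁺ still has 3 valence electrons.
Core electrons are held far more tightly than valence electrons, so K tops the IE_2 order.
Valence configurations: P⁺ [Ne]3s²3p², N⁺ [He]2s²2p², C⁺ [He]2s²2p¹.
Approximate IE_2 values (kJ/mol): P 1907, N 2856, K 3052, C 2353.
Overall IE_2 order: P < C < N < K.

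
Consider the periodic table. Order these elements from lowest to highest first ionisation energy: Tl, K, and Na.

K, Na, Tl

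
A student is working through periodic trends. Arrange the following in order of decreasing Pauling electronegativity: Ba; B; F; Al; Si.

F, B, Si, Al, Ba

B is in period 2, group 13; F is in period 2, group 17; Al is in period 3, group 13; Si is in period 3, group 14; Ba is in period 6, group 2.
Electronegativity increases across a period and decreases down a group, tracking effective nuclear charge and atomic size.
Neither a single period nor a single group — weigh both effects.
Al > Ba: both effects reinforce here, so Al is clearly the higher of the two.
Si > Al: Si lies to the right of Al in period 3, so the across-period effect alone puts Si higher.
B > Si: the two effects oppose for this pair; the down-group effect wins (2.04 vs 1.90).
F > B: both are in period 2; the period trend gives F the larger value.
Tabulated electronegativity (Pauling): B 2.04, F 3.98, Al 1.61, Si 1.90, Ba 0.89.
So from highest to lowest: F > B > Si > Al > Ba.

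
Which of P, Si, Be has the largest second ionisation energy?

P

Consider each +1 ion: P⁺ still has 4 valence electrons; Si⁺ still has 3 valence electrons; Be⁺ still has 1 valence electron.
All are still removing valence electrons, so compare the +1 ions as you would atoms: IE_2 generally rises across a period (higher Z_eff) and falls down a group (larger shell), subject to the usual subshell exceptions.
Valence configurations: P⁺ [Ne]3s²3p², Si⁺ [Ne]3s²3p¹, Be⁺ [He]2s¹.
Tabulated IE_2 (kJ/mol): P 1907, Si 1577, Be 1757.
So the second ionization energies run Si < Be < P.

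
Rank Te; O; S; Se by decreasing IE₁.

Removing the outermost electron gets harder across a period and easier down a group.
All are in group 16, so first ionization energy increases up the group.
So from highest to lowest: O > S > Se > Te.

O > S > Se > Te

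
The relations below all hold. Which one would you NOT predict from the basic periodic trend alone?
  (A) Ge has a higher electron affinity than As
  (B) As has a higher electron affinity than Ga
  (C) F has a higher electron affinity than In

The general trend: electron affinity increases across a period and decreases down a group.
(A) Ge (period 4, group 14) vs As (period 4, group 15): the stated order contradicts the simple trend.
(B) As (period 4, group 15) vs Ga (period 4, group 13): the stated order agrees with the simple trend.
(C) F (period 2, group 17) vs In (period 5, group 13): the stated order agrees with the simple trend.
The exception is (A): adding an electron to As's half-filled 4p³ is unfavourable, so Ge (4p²) has the more exothermic EA.

(A)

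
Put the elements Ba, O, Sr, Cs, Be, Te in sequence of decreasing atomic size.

Be is in period 2, group 2; O is in period 2, group 16; Sr is in period 5, group 2; Te is in period 5, group 16; Cs is in period 6, group 1; Ba is in period 6, group 2.
Radius decreases left→right (rising Z_eff, same n) and increases top→bottom (higher n).
These span different periods and groups, so the two trends combine.
Be > O: Be lies to the left of O in period 2, so the across-period effect alone puts Be larger.
Te > Be: period and group pull opposite ways; the down-group shift dominates (136 vs 102 pm).
Sr > Te: Sr lies to the left of Te in period 5, so the across-period effect alone puts Sr larger.
Ba > Sr: they share group 2; the group trend gives Ba the larger value.
Cs > Ba: Cs lies to the left of Ba in period 6, so the across-period effect alone puts Cs larger.
For reference (pm): Be 102, O 63, Sr 185, Te 136, Cs 232, Ba 196.
So from largest to smallest: Cs > Ba > Sr > Te > Be > O.

Cs, Ba, Sr, Te, Be, O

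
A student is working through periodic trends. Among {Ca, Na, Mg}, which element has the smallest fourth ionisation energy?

Ca

The fourth ionization energy removes an electron from the +3 ion. For each element: Ca³⁺ is already 1 electron into the core; Na³⁺ is already 2 electrons into the core; Mg³⁺ is already 1 electron into the core.
All of these are removing an electron from a noble-gas core or deeper; the smaller core (lower principal quantum number) is held far more tightly, and within a period the higher nuclear charge binds the same core more tightly.
The numbers (kJ/mol): Ca 6491, Na 9543, Mg 10543.
Hence IE_4: Ca < Na < Mg.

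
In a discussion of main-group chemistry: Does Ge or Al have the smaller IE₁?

Al

Al is in period 3, group 13; Ge is in period 4, group 14.
First ionization energy rises across a period (greater Z_eff holds electrons more tightly) and falls down a group (valence electrons are farther from the nucleus).
A diagonal step moves right (one effect) and down (the opposite effect) at once.
Ge > Al: the two effects oppose for this pair; the across-period effect wins (762 vs 578 kJ/mol).
Approximate values (kJ/mol): Al 578, Ge 762.
So Al has the smaller IE₁ (Al < Ge).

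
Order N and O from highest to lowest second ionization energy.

O > N

Consider each +1 ion: N⁺ still has 4 valence electrons; O⁺ still has 5 valence electrons.
All are still removing valence electrons, so compare the +1 ions as you would atoms: IE_2 generally rises across a period (higher Z_eff) and falls down a group (larger shell), subject to the usual subshell exceptions.
Valence configurations: N⁺ [He]2s²2p², O⁺ [He]2s²2p³.
Tabulated IE_2 (kJ/mol): N 2856, O 3388.
Hence IE_2: N < O.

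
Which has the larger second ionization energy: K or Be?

After 1 electron has been removed, what remains? K⁺ is the bare [Ar] core; Be⁺ still has 1 valence electron.
Pulling an electron out of a noble-gas core costs far more than removing a remaining valence electron, so K sits at the high end of IE_2.
Approximate IE_2 values (kJ/mol): K 3052, Be 1757.
Putting it together, IE_2: Be < K.

K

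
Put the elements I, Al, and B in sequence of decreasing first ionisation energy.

B is in period 2, group 13; Al is in period 3, group 13; I is in period 5, group 17.
IE₁ increases left→right with effective nuclear charge and decreases top→bottom as the valence shell moves farther out.
These span different periods and groups, so the two trends combine.
B > Al: they share group 13; the group trend gives B the larger value.
I > B: period and group pull opposite ways; the across-period shift dominates (1008 vs 801 kJ/mol).
For reference (kJ/mol): B 801, Al 578, I 1008.
So from highest to lowest: I > B > Al.

I > B > Al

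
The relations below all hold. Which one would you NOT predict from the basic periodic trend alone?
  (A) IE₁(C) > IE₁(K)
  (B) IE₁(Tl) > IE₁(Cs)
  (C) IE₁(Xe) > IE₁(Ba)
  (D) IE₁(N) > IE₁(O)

(D)

The general trend: first ionisation energy increases across a period and decreases down a group.
(A) C (period 2, group 14) vs K (period 4, group 1): the stated order agrees with the simple trend.
(B) Tl (period 6, group 13) vs Cs (period 6, group 1): the stated order agrees with the simple trend.
(C) Xe (period 5, group 18) vs Ba (period 6, group 2): the stated order agrees with the simple trend.
(D) N (period 2, group 15) vs O (period 2, group 16): the stated order contradicts the simple trend.
The exception is (D): pairing an electron in O's 2p⁴ costs repulsion energy, so O ionizes more easily than half-filled N (2p³).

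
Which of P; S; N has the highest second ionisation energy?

Consider each +1 ion: P⁺ still has 4 valence electrons; S⁺ still has 5 valence electrons; N⁺ still has 4 valence electrons.
All are still removing valence electrons, so compare the +1 ions as you would atoms: IE_2 generally rises across a period (higher Z_eff) and falls down a group (larger shell), subject to the usual subshell exceptions.
Valence configurations: P⁺ [Ne]3s²3p², S⁺ [Ne]3s²3p³, N⁺ [He]2s²2p².
The numbers (kJ/mol): P 1907, S 2252, N 2856.
Hence IE_2: P < S < N.

N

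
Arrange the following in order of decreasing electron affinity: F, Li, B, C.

F > C > Li > B

Li is in period 2, group 1; B is in period 2, group 13; C is in period 2, group 14; F is in period 2, group 17.
Adding an electron releases more energy for atoms nearer the top right (short of the noble gases).
All lie in period 2; the across-period trend (electron affinity increases left to right) applies, with the exception below.
Note the exception: Li has a higher electron affinity than B, contrary to the simple trend — B's ns²np¹ configuration gives only a small electron affinity — the sparsely filled np subshell binds an added electron weakly.
Tabulated electron affinity (kJ/mol): Li 60, B 27, C 122, F 328.
So from highest to lowest: F > C > Li > B.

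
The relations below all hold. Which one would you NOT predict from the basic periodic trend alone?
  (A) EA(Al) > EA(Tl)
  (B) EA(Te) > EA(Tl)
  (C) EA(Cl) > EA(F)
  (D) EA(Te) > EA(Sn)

(C)

The general trend: electron affinity increases across a period and decreases down a group.
(A) Al (period 3, group 13) vs Tl (period 6, group 13): the stated order agrees with the simple trend.
(B) Te (period 5, group 16) vs Tl (period 6, group 13): the stated order agrees with the simple trend.
(C) Cl (period 3, group 17) vs F (period 2, group 17): the stated order contradicts the simple trend.
(D) Te (period 5, group 16) vs Sn (period 5, group 14): the stated order agrees with the simple trend.
The exception is (C): F's small 2p subshell makes the incoming electron feel strong e⁻–e⁻ repulsion, so Cl actually releases more energy on gaining an electron.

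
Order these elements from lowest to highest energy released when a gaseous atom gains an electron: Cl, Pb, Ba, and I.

Cl is in period 3, group 17; I is in period 5, group 17; Ba is in period 6, group 2; Pb is in period 6, group 14.
Electron affinity generally becomes more exothermic across a period toward the halogens and less exothermic down a group.
These span different periods and groups, so the two trends combine.
Pb > Ba: both are in period 6; the period trend gives Pb the larger value.
I > Pb: relative to Pb, both the across-period and down-group shifts push I's electron affinity up.
Cl > I: they share group 17; the group trend gives Cl the larger value.
Tabulated electron affinity (kJ/mol): Cl 349, I 295, Ba 14, Pb 35.
So from lowest to highest: Ba < Pb < I < Cl.

Ba, Pb, I, Cl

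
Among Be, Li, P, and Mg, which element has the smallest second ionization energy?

Consider each +1 ion: Be⁺ still has 1 valence electron; Li⁺ is the bare [He] core; P⁺ still has 4 valence electrons; Mg⁺ still has 1 valence electron.
Pulling an electron out of a noble-gas core costs far more than removing a remaining valence electron, so Li sits at the high end of IE_2.
Valence configurations: Be⁺ [He]2s¹, P⁺ [Ne]3s²3p², Mg⁺ [Ne]3s¹.
Tabulated IE_2 (kJ/mol): Be 1757, Li 7298, P 1907, Mg 1451.
Hence IE_2: Mg < Be < P < Li.

Mg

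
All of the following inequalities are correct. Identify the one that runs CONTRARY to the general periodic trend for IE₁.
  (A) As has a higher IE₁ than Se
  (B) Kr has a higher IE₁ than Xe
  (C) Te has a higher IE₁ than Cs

The general trend: IE₁ increases across a period and decreases down a group.
(A) As (period 4, group 15) vs Se (period 4, group 16): the stated order contradicts the simple trend.
(B) Kr (period 4, group 18) vs Xe (period 5, group 18): the stated order agrees with the simple trend.
(C) Te (period 5, group 16) vs Cs (period 6, group 1): the stated order agrees with the simple trend.
The exception is (A): Se (4p⁴) ionizes more easily than half-filled As (4p³).

(A)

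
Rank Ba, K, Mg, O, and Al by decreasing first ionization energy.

O > Mg > Al > Ba > K

O is in period 2, group 16; Mg is in period 3, group 2; Al is in period 3, group 13; K is in period 4, group 1; Ba is in period 6, group 2.
Removing the outermost electron gets harder across a period and easier down a group.
Neither a single period nor a single group — weigh both effects.
Ba > K: the two effects oppose for this pair; the across-period effect wins (503 vs 419 kJ/mol).
Al > Ba: relative to Ba, both the across-period and down-group shifts push Al's first ionization energy up.
Mg > Al: this pair runs against the simple trend — see the exception note.
O > Mg: relative to Mg, both the across-period and down-group shifts push O's first ionization energy up.
Note the exception: Mg has a higher first ionization energy than Al, contrary to the simple trend — Al's single 3p electron is easier to remove than one from Mg's filled 3s².
Tabulated first ionization energy (kJ/mol): O 1314, Mg 738, Al 578, K 419, Ba 503.
So from highest to lowest: O > Mg > Al > Ba > K.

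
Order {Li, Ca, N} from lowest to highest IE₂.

Consider each +1 ion: Li⁺ is the bare [He] core; Ca⁺ still has 1 valence electron; N⁺ still has 4 valence electrons.
Breaking into a closed-shell core is much more expensive than removing a leftover valence electron — Li has the largest IE_2 here.
Valence configurations: Ca⁺ [Ar]4s¹, N⁺ [He]2s²2p².
Approximate IE_2 values (kJ/mol): Li 7298, Ca 1145, N 2856.
Putting it together, IE_2: Ca < N < Li.

Ca < N < Li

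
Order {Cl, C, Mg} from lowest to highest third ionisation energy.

Cl < C < Mg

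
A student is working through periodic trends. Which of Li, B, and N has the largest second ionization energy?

Li

The second ionization energy removes an electron from the +1 ion. For each element: Li⁺ is the bare [He] core; B⁺ still has 2 valence electrons; N⁺ still has 4 valence electrons.
Breaking into a closed-shell core is much more expensive than removing a leftover valence electron — Li has the largest IE_2 here.
Valence configurations: B⁺ [He]2s², N⁺ [He]2s²2p².
The numbers (kJ/mol): Li 7298, B 2427, N 2856.
Putting it together, IE_2: B < N < Li.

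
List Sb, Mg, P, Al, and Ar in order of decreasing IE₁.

Mg is in period 3, group 2; Al is in period 3, group 13; P is in period 3, group 15; Ar is in period 3, group 18; Sb is in period 5, group 15.
Across a period the outer electron is held more tightly (higher IE₁); down a group it sits in a higher shell, more shielded, and comes off more easily.
These span different periods and groups, so the two trends combine.
Mg > Al: this pair runs against the simple trend — see the exception note.
Sb > Mg: the two effects oppose for this pair; the across-period effect wins (831 vs 738 kJ/mol).
P > Sb: P sits above Sb in group 15, so the down-group effect alone puts P higher.
Ar > P: Ar lies to the right of P in period 3, so the across-period effect alone puts Ar higher.
Note the exception: Mg has a higher first ionization energy than Al, contrary to the simple trend — Al's single 3p electron is easier to remove than one from Mg's filled 3s².
For reference (kJ/mol): Mg 738, Al 578, P 1012, Ar 1521, Sb 831.
So from highest to lowest: Ar > P > Sb > Mg > Al.

Ar > P > Sb > Mg > Al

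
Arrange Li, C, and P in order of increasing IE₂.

The second ionization energy removes an electron from the +1 ion. For each element: Li⁺ is the bare [He] core; C⁺ still has 3 valence electrons; P⁺ still has 4 valence electrons.
Pulling an electron out of a noble-gas core costs far more than removing a remaining valence electron, so Li sits at the high end of IE_2.
Valence configurations: C⁺ [He]2s²2p¹, P⁺ [Ne]3s²3p².
The numbers (kJ/mol): Li 7298, C 2353, P 1907.
Hence IE_2: P < C < Li.

P < C < Li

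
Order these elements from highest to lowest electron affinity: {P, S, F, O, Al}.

O is in period 2, group 16; F is in period 2, group 17; Al is in period 3, group 13; P is in period 3, group 15; S is in period 3, group 16.
EA tends to increase across a period and decrease down a group, though the pattern is less regular than for IE or radius.
Here both period and group differ, so the two effects have to be weighed against each other.
P > Al: both are in period 3; the period trend gives P the larger value.
O > P: both effects reinforce here, so O is clearly the higher of the two.
S > O: this pair runs against the simple trend — see the exception note.
F > S: both effects reinforce here, so F is clearly the higher of the two.
Note the exception: S has a higher electron affinity than O, contrary to the simple trend — the compact 2p subshell of O repels the added electron more than S's larger 3p does.
Approximate values (kJ/mol): O 141, F 328, Al 42, P 72, S 200.
So from highest to lowest: F > S > O > P > Al.

F > S > O > P > Al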